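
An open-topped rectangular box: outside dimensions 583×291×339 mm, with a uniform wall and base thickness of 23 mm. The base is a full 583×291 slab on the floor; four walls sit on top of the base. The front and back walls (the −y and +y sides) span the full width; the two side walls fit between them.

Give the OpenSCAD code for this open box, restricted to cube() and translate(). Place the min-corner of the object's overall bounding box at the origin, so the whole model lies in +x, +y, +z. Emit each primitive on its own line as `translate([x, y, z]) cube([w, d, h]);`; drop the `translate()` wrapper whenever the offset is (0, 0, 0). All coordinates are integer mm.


cube([583, 291, 23]);
translate([0, 0, 23]) cube([583, 23, 316]);
translate([0, 268, 23]) cube([583, 23, 316]);
translate([0, 23, 23]) cube([23, 245, 316]);
translate([560, 23, 23]) cube([23, 245, 316]);


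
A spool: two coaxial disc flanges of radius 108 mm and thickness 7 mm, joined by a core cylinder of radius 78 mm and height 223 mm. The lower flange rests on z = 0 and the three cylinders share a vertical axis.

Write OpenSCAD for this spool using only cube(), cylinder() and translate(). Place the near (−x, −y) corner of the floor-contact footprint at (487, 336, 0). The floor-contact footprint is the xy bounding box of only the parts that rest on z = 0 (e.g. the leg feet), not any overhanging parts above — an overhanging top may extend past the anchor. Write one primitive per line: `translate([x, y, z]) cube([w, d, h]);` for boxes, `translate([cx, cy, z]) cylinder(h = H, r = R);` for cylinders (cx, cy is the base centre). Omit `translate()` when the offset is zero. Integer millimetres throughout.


translate([595, 444, 0]) cylinder(h = 7, r = 108);
translate([595, 444, 7]) cylinder(h = 223, r = 78);
translate([595, 444, 230]) cylinder(h = 7, r = 108);


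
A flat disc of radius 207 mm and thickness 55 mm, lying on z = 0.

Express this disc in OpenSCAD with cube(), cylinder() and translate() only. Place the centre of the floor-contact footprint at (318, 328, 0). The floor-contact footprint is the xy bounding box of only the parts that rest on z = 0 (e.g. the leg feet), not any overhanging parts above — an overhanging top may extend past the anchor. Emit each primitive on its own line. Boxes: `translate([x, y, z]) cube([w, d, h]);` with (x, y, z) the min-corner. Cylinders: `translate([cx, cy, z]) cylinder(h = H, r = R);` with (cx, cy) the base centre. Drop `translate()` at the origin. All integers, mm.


translate([318, 328, 0]) cylinder(h = 55, r = 207);


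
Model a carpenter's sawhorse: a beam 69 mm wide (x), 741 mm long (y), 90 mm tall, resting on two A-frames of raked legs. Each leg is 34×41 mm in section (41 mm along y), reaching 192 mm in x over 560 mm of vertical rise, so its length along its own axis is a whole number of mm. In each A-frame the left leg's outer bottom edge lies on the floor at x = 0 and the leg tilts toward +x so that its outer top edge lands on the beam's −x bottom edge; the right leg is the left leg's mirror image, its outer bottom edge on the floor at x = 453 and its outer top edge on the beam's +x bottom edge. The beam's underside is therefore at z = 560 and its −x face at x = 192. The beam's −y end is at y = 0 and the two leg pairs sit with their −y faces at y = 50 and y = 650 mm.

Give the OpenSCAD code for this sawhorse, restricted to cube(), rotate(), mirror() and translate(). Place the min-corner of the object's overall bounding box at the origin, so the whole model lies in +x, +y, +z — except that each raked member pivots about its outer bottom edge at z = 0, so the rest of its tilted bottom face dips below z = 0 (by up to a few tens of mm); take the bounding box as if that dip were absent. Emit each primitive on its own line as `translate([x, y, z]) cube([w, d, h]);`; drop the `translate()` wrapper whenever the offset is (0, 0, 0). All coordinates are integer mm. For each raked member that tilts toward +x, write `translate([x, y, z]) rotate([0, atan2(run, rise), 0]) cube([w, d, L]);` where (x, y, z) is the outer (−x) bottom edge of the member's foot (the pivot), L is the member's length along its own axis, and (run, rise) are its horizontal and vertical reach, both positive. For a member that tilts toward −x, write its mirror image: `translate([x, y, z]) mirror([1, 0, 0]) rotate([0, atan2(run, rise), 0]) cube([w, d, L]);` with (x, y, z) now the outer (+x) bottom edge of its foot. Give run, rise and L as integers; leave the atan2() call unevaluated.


translate([192, 0, 560]) cube([69, 741, 90]);
translate([0, 50, 0]) rotate([0, atan2(192, 560), 0]) cube([34, 41, 592]);
translate([453, 50, 0]) mirror([1, 0, 0]) rotate([0, atan2(192, 560), 0]) cube([34, 41, 592]);
translate([0, 650, 0]) rotate([0, atan2(192, 560), 0]) cube([34, 41, 592]);
translate([453, 650, 0]) mirror([1, 0, 0]) rotate([0, atan2(192, 560), 0]) cube([34, 41, 592]);


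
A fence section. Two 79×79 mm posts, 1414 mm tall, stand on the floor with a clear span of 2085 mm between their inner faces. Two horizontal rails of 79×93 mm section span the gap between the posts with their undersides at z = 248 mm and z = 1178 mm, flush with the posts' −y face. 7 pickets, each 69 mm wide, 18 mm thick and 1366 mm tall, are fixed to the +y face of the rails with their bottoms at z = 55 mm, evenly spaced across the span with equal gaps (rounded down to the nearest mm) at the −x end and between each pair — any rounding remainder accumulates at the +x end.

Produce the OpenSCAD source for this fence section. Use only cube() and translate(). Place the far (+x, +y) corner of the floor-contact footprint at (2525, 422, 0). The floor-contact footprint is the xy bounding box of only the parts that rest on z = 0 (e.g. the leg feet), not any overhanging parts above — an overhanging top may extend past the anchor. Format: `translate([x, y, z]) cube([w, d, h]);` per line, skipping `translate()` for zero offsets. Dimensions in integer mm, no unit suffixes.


translate([282, 343, 0]) cube([79, 79, 1414]);
translate([2446, 343, 0]) cube([79, 79, 1414]);
translate([361, 343, 248]) cube([2085, 79, 93]);
translate([361, 343, 1178]) cube([2085, 79, 93]);
translate([561, 422, 55]) cube([69, 18, 1366]);
translate([830, 422, 55]) cube([69, 18, 1366]);
translate([1099, 422, 55]) cube([69, 18, 1366]);
translate([1368, 422, 55]) cube([69, 18, 1366]);
translate([1637, 422, 55]) cube([69, 18, 1366]);
translate([1906, 422, 55]) cube([69, 18, 1366]);
translate([2175, 422, 55]) cube([69, 18, 1366]);


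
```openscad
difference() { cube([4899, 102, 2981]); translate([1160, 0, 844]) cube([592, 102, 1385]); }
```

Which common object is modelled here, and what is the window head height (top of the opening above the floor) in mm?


A wall with a window opening. The window head height is 2229 mm.

A wall with a rectangular opening subtracted — a window. Sill at z = 844, opening 1385 mm tall, so the head is at 844 + 1385 = 2229 mm.


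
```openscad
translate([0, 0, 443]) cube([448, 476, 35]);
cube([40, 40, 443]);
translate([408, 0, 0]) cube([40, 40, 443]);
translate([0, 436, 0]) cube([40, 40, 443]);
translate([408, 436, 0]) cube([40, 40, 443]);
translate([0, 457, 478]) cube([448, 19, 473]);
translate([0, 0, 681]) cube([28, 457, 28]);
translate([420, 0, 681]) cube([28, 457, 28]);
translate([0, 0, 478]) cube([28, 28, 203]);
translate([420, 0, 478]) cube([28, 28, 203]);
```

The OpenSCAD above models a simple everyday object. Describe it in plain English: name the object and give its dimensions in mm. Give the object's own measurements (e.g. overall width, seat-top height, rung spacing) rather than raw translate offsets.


A chair. The seat is a 448×476×35 mm slab with its top at z = 478 mm, on four 40×40 mm corner legs (flush with the seat edges, standing on z = 0). A flat backrest 19 mm thick, 473 mm tall, spans the full seat width and rises from the seat top along its +y edge, rear face flush with the rear of the seat. Two armrests of 28×28 mm section run along each side from the seat's front edge to the front of the backrest, top faces 231 mm above the seat top and outer faces flush with the seat's x-edges; a 28×28 mm post under the front of each armrest stands on the seat at the front corner.


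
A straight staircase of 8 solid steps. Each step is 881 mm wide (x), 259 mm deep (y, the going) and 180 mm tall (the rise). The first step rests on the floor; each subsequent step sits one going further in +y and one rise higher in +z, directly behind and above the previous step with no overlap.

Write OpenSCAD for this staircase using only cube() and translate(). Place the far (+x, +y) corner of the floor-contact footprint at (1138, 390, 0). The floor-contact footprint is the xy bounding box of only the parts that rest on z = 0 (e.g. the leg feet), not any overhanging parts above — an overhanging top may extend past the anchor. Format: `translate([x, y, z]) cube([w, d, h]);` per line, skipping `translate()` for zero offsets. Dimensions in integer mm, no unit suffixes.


translate([257, 131, 0]) cube([881, 259, 180]);
translate([257, 390, 180]) cube([881, 259, 180]);
translate([257, 649, 360]) cube([881, 259, 180]);
translate([257, 908, 540]) cube([881, 259, 180]);
translate([257, 1167, 720]) cube([881, 259, 180]);
translate([257, 1426, 900]) cube([881, 259, 180]);
translate([257, 1685, 1080]) cube([881, 259, 180]);
translate([257, 1944, 1260]) cube([881, 259, 180]);


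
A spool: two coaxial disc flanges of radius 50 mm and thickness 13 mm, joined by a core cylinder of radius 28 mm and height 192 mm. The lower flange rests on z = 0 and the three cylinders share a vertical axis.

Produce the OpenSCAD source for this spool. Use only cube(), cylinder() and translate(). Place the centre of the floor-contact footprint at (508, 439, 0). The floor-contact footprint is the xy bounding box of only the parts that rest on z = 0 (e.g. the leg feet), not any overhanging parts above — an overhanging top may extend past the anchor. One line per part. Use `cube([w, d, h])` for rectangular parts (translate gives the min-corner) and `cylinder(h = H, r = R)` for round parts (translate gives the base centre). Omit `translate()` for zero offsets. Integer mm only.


translate([508, 439, 0]) cylinder(h = 13, r = 50);
translate([508, 439, 13]) cylinder(h = 192, r = 28);
translate([508, 439, 205]) cylinder(h = 13, r = 50);


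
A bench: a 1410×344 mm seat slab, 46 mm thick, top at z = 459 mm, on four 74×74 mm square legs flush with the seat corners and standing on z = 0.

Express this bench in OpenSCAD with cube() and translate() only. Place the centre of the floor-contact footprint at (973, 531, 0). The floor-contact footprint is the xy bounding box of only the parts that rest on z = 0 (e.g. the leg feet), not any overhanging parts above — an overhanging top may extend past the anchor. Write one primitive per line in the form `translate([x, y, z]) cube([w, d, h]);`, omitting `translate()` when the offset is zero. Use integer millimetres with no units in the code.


translate([268, 359, 413]) cube([1410, 344, 46]);
translate([268, 359, 0]) cube([74, 74, 413]);
translate([268, 629, 0]) cube([74, 74, 413]);
translate([1604, 359, 0]) cube([74, 74, 413]);
translate([1604, 629, 0]) cube([74, 74, 413]);


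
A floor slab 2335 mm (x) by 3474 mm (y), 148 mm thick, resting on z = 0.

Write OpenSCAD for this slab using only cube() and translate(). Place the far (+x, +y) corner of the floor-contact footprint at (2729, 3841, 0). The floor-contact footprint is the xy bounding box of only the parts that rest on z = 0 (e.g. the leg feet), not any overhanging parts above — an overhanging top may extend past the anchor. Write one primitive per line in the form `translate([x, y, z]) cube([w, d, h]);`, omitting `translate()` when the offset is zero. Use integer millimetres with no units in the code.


translate([394, 367, 0]) cube([2335, 3474, 148]);


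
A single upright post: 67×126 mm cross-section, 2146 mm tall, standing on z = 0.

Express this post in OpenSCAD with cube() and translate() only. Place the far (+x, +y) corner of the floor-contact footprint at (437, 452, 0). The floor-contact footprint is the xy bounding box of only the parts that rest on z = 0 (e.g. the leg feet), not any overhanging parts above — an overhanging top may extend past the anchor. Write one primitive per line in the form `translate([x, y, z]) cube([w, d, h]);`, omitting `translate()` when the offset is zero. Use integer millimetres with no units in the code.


translate([370, 326, 0]) cube([67, 126, 2146]);


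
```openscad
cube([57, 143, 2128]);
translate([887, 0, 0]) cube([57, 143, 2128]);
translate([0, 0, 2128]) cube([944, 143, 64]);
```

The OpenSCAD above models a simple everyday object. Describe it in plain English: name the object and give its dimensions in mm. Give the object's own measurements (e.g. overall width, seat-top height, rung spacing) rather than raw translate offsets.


A door frame. The clear opening is 830 mm wide and 2128 mm high. Two 57 mm wide jambs, 143 mm deep, stand either side of the opening from the floor to the top of the opening. A 64 mm thick head sits across the top of both jambs, spanning the full outside width of the frame.


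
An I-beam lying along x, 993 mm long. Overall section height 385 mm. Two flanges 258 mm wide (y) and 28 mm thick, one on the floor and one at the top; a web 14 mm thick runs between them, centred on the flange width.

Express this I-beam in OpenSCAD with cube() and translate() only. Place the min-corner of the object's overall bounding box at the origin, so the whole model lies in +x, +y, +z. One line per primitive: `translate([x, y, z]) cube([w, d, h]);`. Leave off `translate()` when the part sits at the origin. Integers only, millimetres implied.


cube([993, 258, 28]);
translate([0, 122, 28]) cube([993, 14, 329]);
translate([0, 0, 357]) cube([993, 258, 28]);


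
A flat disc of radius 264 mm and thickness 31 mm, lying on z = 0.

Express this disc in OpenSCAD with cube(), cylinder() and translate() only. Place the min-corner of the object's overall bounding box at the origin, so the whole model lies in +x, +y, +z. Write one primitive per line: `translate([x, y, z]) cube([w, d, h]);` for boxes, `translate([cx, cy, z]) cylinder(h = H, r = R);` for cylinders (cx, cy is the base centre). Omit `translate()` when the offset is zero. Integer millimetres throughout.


translate([264, 264, 0]) cylinder(h = 31, r = 264);


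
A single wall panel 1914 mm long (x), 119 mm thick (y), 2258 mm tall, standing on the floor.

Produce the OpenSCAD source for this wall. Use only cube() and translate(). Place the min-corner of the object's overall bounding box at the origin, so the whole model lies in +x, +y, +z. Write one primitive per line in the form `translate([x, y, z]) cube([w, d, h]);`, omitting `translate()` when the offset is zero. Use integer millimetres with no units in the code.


cube([1914, 119, 2258]);


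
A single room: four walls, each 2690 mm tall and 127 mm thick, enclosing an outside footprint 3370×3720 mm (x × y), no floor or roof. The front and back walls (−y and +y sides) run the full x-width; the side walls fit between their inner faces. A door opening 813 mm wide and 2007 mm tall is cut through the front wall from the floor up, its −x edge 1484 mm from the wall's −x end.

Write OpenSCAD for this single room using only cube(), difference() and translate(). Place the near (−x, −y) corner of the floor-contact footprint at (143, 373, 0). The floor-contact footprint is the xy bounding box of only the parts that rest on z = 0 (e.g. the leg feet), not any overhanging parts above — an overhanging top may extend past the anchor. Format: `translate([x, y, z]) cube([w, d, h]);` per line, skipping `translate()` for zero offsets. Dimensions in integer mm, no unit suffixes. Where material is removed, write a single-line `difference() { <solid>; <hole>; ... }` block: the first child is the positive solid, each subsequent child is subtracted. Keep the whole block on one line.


difference() { translate([143, 373, 0]) cube([3370, 127, 2690]); translate([1627, 373, 0]) cube([813, 127, 2007]); }
translate([143, 3966, 0]) cube([3370, 127, 2690]);
translate([143, 500, 0]) cube([127, 3466, 2690]);
translate([3386, 500, 0]) cube([127, 3466, 2690]);


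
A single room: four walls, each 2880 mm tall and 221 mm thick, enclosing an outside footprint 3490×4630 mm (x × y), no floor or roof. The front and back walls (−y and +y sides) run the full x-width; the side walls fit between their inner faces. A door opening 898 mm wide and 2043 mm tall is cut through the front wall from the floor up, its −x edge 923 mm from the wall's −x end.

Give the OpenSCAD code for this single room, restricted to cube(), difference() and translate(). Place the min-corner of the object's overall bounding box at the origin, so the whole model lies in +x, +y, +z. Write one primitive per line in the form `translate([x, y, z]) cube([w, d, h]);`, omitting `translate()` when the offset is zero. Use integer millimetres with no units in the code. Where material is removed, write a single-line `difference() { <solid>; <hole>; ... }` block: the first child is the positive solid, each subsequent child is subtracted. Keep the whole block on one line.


difference() { cube([3490, 221, 2880]); translate([923, 0, 0]) cube([898, 221, 2043]); }
translate([0, 4409, 0]) cube([3490, 221, 2880]);
translate([0, 221, 0]) cube([221, 4188, 2880]);
translate([3269, 221, 0]) cube([221, 4188, 2880]);


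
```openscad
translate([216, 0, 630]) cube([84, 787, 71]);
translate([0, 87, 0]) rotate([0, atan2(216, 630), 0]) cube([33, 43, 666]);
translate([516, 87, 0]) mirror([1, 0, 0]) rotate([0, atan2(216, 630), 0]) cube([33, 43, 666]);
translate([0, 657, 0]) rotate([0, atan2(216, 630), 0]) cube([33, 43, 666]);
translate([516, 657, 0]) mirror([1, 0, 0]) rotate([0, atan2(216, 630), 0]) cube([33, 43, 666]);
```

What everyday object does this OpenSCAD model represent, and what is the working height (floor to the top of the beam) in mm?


A sawhorse. The overall height is 701 mm.

A beam across two mirrored pairs of raked legs — a sawhorse. The beam's underside is at z = 630 (matching the legs' vertical rise in atan2(216, 630)) and the beam is 71 mm tall, so its top is at 630 + 71 = 701 mm. The raked legs top out at the beam's underside, so that is the highest point.


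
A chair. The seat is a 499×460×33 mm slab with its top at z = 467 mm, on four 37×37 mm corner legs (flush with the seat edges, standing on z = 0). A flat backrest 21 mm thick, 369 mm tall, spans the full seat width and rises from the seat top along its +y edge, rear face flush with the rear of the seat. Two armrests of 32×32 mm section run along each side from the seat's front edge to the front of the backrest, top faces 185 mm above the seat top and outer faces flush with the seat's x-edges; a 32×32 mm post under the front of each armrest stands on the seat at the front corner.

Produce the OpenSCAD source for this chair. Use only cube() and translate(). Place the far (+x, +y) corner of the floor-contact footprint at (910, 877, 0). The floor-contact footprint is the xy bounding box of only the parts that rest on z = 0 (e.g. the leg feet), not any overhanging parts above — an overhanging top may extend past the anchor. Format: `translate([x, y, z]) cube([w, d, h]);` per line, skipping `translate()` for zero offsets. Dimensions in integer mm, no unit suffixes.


// leg_h = 467 - 33 = 434
// arm post h = 185 - 32 = 153
translate([411, 417, 434]) cube([499, 460, 33]);
translate([411, 417, 0]) cube([37, 37, 434]);
translate([873, 417, 0]) cube([37, 37, 434]);
translate([411, 840, 0]) cube([37, 37, 434]);
translate([873, 840, 0]) cube([37, 37, 434]);
translate([411, 856, 467]) cube([499, 21, 369]);
translate([411, 417, 620]) cube([32, 439, 32]);
translate([878, 417, 620]) cube([32, 439, 32]);
translate([411, 417, 467]) cube([32, 32, 153]);
translate([878, 417, 467]) cube([32, 32, 153]);


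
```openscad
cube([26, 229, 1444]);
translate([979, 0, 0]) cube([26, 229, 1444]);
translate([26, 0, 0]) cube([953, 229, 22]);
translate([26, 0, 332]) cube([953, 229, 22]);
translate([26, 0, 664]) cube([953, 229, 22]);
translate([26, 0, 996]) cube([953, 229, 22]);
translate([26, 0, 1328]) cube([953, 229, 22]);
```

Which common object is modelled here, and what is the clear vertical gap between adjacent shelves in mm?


A bookshelf. The clear shelf gap is 310 mm.

Two tall side panels with 5 horizontal boards between them — a bookshelf. The first two shelf undersides are at z = 0 and z = 332; with shelf thickness 22, the clear gap is 332 − 0 − 22 = 310 mm.


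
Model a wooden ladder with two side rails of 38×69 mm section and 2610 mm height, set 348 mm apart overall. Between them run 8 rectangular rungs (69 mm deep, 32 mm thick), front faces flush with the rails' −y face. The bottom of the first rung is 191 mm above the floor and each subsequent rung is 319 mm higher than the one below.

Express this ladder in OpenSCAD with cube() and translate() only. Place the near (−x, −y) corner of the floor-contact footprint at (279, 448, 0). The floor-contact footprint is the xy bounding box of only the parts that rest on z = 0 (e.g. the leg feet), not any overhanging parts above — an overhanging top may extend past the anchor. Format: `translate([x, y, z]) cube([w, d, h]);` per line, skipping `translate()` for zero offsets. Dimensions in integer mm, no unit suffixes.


// rung span = 348 - 2*38 = 272
// rung[k] z = 191 + k*319
translate([279, 448, 0]) cube([38, 69, 2610]);
translate([589, 448, 0]) cube([38, 69, 2610]);
translate([317, 448, 191]) cube([272, 69, 32]);
translate([317, 448, 510]) cube([272, 69, 32]);
translate([317, 448, 829]) cube([272, 69, 32]);
translate([317, 448, 1148]) cube([272, 69, 32]);
translate([317, 448, 1467]) cube([272, 69, 32]);
translate([317, 448, 1786]) cube([272, 69, 32]);
translate([317, 448, 2105]) cube([272, 69, 32]);
translate([317, 448, 2424]) cube([272, 69, 32]);


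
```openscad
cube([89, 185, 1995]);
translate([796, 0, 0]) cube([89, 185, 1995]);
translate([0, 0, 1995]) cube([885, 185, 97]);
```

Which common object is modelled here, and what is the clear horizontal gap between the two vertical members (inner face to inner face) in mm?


A door frame. The clear opening width is 707 mm.

Two 1995 mm tall posts with a header on top — a door frame. The left jamb is 89 mm wide at x = 0; the right jamb starts at x = 796. The clear opening is 796 − 89 = 707 mm.


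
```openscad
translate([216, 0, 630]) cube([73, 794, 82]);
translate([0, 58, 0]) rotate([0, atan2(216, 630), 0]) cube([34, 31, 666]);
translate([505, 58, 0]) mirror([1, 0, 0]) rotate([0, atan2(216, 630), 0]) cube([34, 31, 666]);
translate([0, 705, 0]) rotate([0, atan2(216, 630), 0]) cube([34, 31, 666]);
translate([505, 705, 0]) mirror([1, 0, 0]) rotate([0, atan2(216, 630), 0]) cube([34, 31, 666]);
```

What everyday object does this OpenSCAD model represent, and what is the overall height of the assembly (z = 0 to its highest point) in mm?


A sawhorse. The overall height is 712 mm.

A beam across two mirrored pairs of raked legs — a sawhorse. The beam's underside is at z = 630 (matching the legs' vertical rise in atan2(216, 630)) and the beam is 82 mm tall, so its top is at 630 + 82 = 712 mm. The raked legs top out at the beam's underside, so that is the highest point.


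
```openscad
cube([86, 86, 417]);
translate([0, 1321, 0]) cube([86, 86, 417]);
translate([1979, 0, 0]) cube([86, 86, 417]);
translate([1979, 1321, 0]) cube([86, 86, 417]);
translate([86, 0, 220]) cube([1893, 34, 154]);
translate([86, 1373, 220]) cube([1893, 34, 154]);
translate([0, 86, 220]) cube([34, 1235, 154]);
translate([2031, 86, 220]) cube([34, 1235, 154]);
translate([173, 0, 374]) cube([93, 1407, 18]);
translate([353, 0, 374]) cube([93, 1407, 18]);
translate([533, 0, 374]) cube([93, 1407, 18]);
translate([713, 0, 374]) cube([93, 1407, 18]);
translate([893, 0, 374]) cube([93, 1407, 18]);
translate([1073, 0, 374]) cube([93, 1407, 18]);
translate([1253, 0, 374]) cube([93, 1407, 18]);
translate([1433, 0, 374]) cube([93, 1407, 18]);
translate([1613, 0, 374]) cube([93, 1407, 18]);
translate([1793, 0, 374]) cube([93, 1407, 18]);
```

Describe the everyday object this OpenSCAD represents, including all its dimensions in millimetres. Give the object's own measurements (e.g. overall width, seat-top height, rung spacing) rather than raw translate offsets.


A bed frame 2065 mm long (x) by 1407 mm wide (y). Four 86×86 mm corner posts, 417 mm tall, at the corners of the footprint. Four rails of 34 mm thickness and 154 mm height run between adjacent posts with their undersides at z = 220 mm, their outer faces flush with the outside of the frame (the two x-running rails run between the posts' inner faces; the two y-running rails run between the posts' inner faces). 10 slats, each 93 mm wide (x) and 18 mm thick, lie across the top of the two x-running rails, running the full 1407 mm width of the frame in y; along x they sit between the end posts with a 87 mm gap after the −x posts and between neighbouring slats, leaving 93 mm before the +x posts.


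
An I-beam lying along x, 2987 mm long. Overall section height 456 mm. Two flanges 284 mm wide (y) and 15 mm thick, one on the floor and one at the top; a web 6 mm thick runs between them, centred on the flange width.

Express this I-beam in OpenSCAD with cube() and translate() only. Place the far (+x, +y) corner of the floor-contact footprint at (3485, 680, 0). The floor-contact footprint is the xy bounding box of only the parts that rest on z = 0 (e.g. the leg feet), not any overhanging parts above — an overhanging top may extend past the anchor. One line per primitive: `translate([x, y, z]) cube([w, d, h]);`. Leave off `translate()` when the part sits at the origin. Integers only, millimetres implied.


translate([498, 396, 0]) cube([2987, 284, 15]);
translate([498, 535, 15]) cube([2987, 6, 426]);
translate([498, 396, 441]) cube([2987, 284, 15]);


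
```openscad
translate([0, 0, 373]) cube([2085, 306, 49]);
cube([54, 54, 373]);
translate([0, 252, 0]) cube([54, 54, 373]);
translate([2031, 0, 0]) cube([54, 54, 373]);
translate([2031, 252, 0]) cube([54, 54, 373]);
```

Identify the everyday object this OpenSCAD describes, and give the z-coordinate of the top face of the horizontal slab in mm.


A bench. The seat-top height is 422 mm.

A long slab on four corner posts — a bench. The slab sits at z = 373 with thickness 49, so the top is 373 + 49 = 422 mm.


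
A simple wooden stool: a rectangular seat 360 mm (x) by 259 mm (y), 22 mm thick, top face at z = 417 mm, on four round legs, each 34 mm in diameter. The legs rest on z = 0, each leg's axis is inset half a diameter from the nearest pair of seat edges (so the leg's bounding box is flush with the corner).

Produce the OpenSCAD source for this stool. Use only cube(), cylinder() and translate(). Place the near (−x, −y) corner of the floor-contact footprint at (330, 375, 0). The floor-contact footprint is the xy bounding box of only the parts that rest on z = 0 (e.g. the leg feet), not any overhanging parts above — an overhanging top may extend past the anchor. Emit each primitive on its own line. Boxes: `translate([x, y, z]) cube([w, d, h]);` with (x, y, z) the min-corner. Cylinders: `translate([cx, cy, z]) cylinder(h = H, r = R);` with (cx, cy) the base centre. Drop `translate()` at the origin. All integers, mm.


translate([330, 375, 395]) cube([360, 259, 22]);
translate([347, 392, 0]) cylinder(h = 395, r = 17);
translate([673, 392, 0]) cylinder(h = 395, r = 17);
translate([347, 617, 0]) cylinder(h = 395, r = 17);
translate([673, 617, 0]) cylinder(h = 395, r = 17);


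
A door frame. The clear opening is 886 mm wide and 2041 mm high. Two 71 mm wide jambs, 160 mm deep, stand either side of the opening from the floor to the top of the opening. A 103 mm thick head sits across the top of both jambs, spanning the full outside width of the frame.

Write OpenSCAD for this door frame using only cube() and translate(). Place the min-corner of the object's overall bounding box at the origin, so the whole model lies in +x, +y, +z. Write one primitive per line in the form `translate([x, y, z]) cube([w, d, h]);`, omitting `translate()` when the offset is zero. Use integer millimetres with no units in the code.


cube([71, 160, 2041]);
translate([957, 0, 0]) cube([71, 160, 2041]);
translate([0, 0, 2041]) cube([1028, 160, 103]);


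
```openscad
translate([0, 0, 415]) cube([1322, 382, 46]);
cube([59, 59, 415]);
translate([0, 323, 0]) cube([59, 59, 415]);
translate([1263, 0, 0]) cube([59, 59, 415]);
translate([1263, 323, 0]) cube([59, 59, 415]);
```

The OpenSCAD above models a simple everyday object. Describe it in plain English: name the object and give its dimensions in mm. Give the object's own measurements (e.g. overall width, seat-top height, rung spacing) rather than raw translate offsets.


A long wooden bench with a 1322 mm (x) × 382 mm (y) seat, 46 mm thick, its top surface 461 mm above the floor. Four 59 mm square legs at the seat corners, flush with the edges, run from z = 0 to the seat underside.


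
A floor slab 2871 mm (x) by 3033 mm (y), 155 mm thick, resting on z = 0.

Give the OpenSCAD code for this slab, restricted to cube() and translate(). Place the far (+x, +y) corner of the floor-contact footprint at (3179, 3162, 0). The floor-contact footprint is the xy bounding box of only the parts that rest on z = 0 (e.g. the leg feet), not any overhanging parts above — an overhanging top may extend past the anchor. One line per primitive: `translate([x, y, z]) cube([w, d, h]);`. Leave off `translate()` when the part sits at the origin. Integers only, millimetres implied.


translate([308, 129, 0]) cube([2871, 3033, 155]);


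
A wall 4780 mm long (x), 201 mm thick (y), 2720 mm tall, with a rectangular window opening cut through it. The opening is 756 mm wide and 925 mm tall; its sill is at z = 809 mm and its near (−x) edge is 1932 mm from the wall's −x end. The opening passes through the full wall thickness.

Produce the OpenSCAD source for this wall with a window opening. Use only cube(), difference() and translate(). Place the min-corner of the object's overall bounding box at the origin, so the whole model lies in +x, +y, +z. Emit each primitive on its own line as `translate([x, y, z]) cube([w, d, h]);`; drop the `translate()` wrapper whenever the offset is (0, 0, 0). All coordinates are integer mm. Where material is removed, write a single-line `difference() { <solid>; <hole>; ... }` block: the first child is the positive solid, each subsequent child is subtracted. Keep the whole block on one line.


difference() { cube([4780, 201, 2720]); translate([1932, 0, 809]) cube([756, 201, 925]); }


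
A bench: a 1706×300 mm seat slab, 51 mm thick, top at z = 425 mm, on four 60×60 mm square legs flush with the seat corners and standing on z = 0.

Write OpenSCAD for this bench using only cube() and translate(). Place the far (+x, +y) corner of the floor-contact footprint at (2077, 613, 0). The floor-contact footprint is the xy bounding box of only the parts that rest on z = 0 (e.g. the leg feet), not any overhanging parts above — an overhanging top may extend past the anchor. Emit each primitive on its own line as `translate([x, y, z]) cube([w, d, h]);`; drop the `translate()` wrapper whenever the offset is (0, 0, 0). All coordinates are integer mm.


translate([371, 313, 374]) cube([1706, 300, 51]);
translate([371, 313, 0]) cube([60, 60, 374]);
translate([371, 553, 0]) cube([60, 60, 374]);
translate([2017, 313, 0]) cube([60, 60, 374]);
translate([2017, 553, 0]) cube([60, 60, 374]);


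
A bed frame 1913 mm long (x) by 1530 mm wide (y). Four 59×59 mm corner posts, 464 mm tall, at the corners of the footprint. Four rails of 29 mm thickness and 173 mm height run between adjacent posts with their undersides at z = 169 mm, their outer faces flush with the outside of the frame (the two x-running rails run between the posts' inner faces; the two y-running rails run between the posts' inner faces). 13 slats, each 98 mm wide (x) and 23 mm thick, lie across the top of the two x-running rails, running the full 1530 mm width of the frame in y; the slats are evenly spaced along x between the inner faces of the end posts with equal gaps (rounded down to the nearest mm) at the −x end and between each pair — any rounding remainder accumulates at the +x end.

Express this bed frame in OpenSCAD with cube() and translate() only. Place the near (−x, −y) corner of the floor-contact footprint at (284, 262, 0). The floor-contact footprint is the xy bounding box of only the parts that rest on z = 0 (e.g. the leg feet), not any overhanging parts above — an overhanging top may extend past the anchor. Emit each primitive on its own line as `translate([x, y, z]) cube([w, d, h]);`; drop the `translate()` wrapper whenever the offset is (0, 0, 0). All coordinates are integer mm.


translate([284, 262, 0]) cube([59, 59, 464]);
translate([284, 1733, 0]) cube([59, 59, 464]);
translate([2138, 262, 0]) cube([59, 59, 464]);
translate([2138, 1733, 0]) cube([59, 59, 464]);
translate([343, 262, 169]) cube([1795, 29, 173]);
translate([343, 1763, 169]) cube([1795, 29, 173]);
translate([284, 321, 169]) cube([29, 1412, 173]);
translate([2168, 321, 169]) cube([29, 1412, 173]);
translate([380, 262, 342]) cube([98, 1530, 23]);
translate([515, 262, 342]) cube([98, 1530, 23]);
translate([650, 262, 342]) cube([98, 1530, 23]);
translate([785, 262, 342]) cube([98, 1530, 23]);
translate([920, 262, 342]) cube([98, 1530, 23]);
translate([1055, 262, 342]) cube([98, 1530, 23]);
translate([1190, 262, 342]) cube([98, 1530, 23]);
translate([1325, 262, 342]) cube([98, 1530, 23]);
translate([1460, 262, 342]) cube([98, 1530, 23]);
translate([1595, 262, 342]) cube([98, 1530, 23]);
translate([1730, 262, 342]) cube([98, 1530, 23]);
translate([1865, 262, 342]) cube([98, 1530, 23]);
translate([2000, 262, 342]) cube([98, 1530, 23]);


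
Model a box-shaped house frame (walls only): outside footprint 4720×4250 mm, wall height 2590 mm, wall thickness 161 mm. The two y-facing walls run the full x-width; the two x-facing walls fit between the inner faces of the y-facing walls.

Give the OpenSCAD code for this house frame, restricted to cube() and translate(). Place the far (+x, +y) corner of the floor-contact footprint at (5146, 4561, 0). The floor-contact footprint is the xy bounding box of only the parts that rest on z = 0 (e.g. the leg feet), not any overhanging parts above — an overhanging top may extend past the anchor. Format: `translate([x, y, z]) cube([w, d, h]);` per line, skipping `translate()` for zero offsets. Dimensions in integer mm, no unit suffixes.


translate([426, 311, 0]) cube([4720, 161, 2590]);
translate([426, 4400, 0]) cube([4720, 161, 2590]);
translate([426, 472, 0]) cube([161, 3928, 2590]);
translate([4985, 472, 0]) cube([161, 3928, 2590]);


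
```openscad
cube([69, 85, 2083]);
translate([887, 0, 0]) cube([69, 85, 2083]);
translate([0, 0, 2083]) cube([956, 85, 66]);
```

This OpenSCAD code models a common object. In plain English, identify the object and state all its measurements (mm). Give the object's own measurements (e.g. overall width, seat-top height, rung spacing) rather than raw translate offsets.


A door frame. The clear opening is 818 mm wide and 2083 mm high. Two 69 mm wide jambs, 85 mm deep, stand either side of the opening from the floor to the top of the opening. A 66 mm thick head sits across the top of both jambs, spanning the full outside width of the frame.


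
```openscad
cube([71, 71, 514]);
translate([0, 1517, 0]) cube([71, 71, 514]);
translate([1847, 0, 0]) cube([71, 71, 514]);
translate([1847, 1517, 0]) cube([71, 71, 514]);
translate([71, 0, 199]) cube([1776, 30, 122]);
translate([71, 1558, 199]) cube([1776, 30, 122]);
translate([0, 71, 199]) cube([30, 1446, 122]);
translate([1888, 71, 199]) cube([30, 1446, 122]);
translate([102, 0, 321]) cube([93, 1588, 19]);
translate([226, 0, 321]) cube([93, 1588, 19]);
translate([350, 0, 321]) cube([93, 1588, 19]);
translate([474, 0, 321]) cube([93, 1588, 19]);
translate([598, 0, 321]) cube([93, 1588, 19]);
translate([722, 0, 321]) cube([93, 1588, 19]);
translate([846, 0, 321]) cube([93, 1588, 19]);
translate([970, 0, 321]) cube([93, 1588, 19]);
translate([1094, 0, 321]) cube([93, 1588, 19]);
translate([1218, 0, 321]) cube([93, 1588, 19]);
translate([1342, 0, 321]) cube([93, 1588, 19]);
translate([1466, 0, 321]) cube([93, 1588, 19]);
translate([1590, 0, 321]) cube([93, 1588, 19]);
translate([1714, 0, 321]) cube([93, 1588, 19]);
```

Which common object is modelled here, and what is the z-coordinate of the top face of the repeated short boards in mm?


A bed frame. The slat-top height is 340 mm.

Four posts, four rails, and a row of slats — a bed frame. Slats sit on the rails at z = 199 + 122 = 321; with slat thickness 19, the top is 340 mm.


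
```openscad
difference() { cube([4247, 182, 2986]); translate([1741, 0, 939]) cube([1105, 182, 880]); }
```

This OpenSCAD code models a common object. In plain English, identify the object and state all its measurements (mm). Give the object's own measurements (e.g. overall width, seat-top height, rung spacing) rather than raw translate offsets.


A wall 4247 mm long (x), 182 mm thick (y), 2986 mm tall, with a rectangular window opening cut through it. The opening is 1105 mm wide and 880 mm tall; its sill is at z = 939 mm and its near (−x) edge is 1741 mm from the wall's −x end. The opening passes through the full wall thickness.


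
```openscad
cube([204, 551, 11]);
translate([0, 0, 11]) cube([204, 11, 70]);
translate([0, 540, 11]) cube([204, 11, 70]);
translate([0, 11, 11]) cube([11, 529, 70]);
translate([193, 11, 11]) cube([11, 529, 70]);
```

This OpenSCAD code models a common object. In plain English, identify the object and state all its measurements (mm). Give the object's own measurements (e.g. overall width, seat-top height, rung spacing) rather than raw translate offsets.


An open-topped rectangular box: outside dimensions 204×551×81 mm, with a uniform wall and base thickness of 11 mm. The base is a full 204×551 slab on the floor; four walls sit on top of the base. The front and back walls (the −y and +y sides) span the full width; the two side walls fit between them.


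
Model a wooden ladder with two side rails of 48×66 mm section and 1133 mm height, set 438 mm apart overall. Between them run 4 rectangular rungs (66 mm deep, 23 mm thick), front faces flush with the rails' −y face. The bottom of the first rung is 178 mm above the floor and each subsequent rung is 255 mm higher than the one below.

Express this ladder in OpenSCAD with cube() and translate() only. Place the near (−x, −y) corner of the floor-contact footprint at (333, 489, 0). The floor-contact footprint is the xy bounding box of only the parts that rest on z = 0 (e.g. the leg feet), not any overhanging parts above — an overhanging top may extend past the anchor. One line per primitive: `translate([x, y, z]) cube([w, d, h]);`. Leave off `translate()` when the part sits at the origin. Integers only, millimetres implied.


translate([333, 489, 0]) cube([48, 66, 1133]);
translate([723, 489, 0]) cube([48, 66, 1133]);
translate([381, 489, 178]) cube([342, 66, 23]);
translate([381, 489, 433]) cube([342, 66, 23]);
translate([381, 489, 688]) cube([342, 66, 23]);
translate([381, 489, 943]) cube([342, 66, 23]);


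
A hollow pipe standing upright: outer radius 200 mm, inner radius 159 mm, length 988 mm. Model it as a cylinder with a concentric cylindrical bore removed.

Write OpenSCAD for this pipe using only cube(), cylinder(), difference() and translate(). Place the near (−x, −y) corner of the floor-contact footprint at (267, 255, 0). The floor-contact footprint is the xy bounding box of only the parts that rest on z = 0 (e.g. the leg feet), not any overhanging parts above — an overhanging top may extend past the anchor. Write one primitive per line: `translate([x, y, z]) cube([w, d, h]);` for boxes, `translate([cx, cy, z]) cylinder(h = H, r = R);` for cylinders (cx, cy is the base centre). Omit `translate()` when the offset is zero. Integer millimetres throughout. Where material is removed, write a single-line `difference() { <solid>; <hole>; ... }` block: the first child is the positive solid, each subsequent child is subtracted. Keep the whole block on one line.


difference() { translate([467, 455, 0]) cylinder(h = 988, r = 200); translate([467, 455, 0]) cylinder(h = 988, r = 159); }
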